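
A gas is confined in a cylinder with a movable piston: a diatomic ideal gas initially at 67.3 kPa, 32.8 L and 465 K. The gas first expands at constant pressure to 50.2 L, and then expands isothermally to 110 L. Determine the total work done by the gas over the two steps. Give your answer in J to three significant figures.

W_total ≈ 3820 J

Step 1 (isobaric): W = PΔV = (67.3 kPa)(50.2 − 32.8 L) = 1171 J.
After step 1: P = 67.3 kPa, V = 50.2 L, T = 711.7 K.
Step 2 (isothermal): W = P₁V₁ ln(V₂/V₁) = (3378) ln(110/50.2) = 2650 J.
W_total = 1171 + 2650 = 3821 J.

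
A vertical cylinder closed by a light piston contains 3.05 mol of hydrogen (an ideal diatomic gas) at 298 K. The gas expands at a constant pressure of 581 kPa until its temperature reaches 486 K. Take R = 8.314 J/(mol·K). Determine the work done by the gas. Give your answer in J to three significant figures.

W ≈ 4770 J

Isobaric: W = P ΔV = nR ΔT.
W = (3.05)(8.314)(486 − 298) = 4767 J.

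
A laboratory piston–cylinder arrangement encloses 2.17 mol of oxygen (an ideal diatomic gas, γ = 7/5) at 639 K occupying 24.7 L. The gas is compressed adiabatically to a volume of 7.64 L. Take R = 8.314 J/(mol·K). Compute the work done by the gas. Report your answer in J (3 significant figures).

W ≈ -17300 J

Adiabatic: TV^(γ−1) = const with γ = 7/5.
T₂ = T₁ (V₁/V₂)^(γ−1) = 639 × (24.7/7.64)^0.4 = 639 × 1.599 = 1022 K.
W_by = nCᵥ(T₁ − T₂) = (2.17)(20.79)(639 − 1022) = -17263 J.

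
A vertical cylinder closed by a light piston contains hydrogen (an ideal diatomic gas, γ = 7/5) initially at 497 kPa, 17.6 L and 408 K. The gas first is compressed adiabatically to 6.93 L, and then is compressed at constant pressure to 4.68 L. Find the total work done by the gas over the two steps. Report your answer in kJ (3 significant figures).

W_total ≈ -14.0 kJ

Step 1 (adiabatic): W = (P₁V₁ − P₂V₂)/(γ−1) = (8747 − 12699)/0.4 = -9880 J.
After step 1: P = 1833 kPa, V = 6.93 L, T = 592.3 K.
Step 2 (isobaric): W = PΔV = (1833 kPa)(4.68 − 6.93 L) = -4123 J.
W_total = -9880 − 4123 = -14003 J.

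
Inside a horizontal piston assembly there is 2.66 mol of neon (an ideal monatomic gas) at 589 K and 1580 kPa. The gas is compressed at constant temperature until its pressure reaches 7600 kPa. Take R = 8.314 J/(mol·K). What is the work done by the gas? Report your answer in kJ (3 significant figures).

Isothermal process: W = nRT ln(V₂/V₁) = nRT ln(P₁/P₂).
W = (2.66)(8.314)(589) × ln(1580/7600)
  = 13026 × ln(0.2079) = 13026 × -1.571
W_by_gas = -20460 J.

W ≈ -20.5 kJ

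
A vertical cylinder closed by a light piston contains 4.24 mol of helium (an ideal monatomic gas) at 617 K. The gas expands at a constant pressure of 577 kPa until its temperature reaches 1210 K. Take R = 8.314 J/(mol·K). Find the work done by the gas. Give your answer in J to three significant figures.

W ≈ 20900 J

Isobaric: W = P ΔV = nR ΔT.
W = (4.24)(8.314)(1210 − 617) = 20904 J.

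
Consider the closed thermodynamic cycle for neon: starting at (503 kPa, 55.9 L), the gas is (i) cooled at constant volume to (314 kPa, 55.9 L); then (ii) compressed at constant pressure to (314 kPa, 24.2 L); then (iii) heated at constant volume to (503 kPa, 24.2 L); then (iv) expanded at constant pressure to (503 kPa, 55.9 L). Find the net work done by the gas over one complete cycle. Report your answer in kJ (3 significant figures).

W_net ≈ 5.99 kJ

Constant-volume legs do no work.
W(ii) = (314)(24.2 − 55.9) = -9954 J; W(iv) = (503)(55.9 − 24.2) = 15945 J.
W_net = -9954 + 15945 = 5991 J (the clockwise enclosed area).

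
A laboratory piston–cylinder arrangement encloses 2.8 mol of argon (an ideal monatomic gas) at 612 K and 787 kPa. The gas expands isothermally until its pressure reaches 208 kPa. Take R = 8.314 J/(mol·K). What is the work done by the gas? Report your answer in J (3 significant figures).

Isothermal process: W = nRT ln(V₂/V₁) = nRT ln(P₁/P₂).
W = (2.8)(8.314)(612) × ln(787/208)
  = 14247 × ln(3.784) = 14247 × 1.331
W_by_gas = 18958 J.

W ≈ 19000 J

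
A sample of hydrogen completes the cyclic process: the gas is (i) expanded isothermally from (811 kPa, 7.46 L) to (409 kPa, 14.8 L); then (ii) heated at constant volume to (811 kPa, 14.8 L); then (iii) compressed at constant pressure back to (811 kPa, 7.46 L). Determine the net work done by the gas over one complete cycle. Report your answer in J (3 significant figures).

W_net ≈ -1810 J

Leg (i): W = PᵢVᵢ ln(V_f/Vᵢ) = (6050) ln(14.8/7.46) = 4145 J.
Leg (ii): W = 0.
Leg (iii): W = PΔV = (811)(7.46 − 14.8) = -5953 J.
W_net = 4145 − 5953 = -1808 J.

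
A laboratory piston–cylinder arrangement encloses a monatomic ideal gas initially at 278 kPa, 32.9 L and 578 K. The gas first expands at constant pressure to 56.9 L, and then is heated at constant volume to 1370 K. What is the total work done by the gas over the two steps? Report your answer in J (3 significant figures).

W_total ≈ 6670 J

Step 1 (isobaric): W = PΔV = (278 kPa)(56.9 − 32.9 L) = 6672 J.
Step 2 (isochoric): W = 0 (constant volume).
W_total = 6672 + 0 = 6672 J.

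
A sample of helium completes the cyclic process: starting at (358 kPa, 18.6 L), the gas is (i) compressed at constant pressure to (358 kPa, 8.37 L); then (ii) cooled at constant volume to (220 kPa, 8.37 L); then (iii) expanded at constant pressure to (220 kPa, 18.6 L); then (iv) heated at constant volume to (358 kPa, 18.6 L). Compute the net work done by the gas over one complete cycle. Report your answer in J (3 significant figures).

W_net ≈ -1410 J

Constant-volume legs do no work.
W(i) = (358)(8.37 − 18.6) = -3662 J; W(iii) = (220)(18.6 − 8.37) = 2251 J.
W_net = -3662 + 2251 = -1412 J (the counter-clockwise enclosed area).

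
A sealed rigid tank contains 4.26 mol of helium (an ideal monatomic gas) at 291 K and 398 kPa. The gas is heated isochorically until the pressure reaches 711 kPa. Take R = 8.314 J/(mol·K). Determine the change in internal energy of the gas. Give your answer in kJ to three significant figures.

ΔU ≈ 12.2 kJ

Constant volume ⇒ W = 0, so Q = ΔU = nCᵥΔT with Cᵥ = 3R/2 = 12.47 J/(mol·K).
At constant V, T₂/T₁ = P₂/P₁ ⇒ ΔT = T₁(P₂/P₁ − 1) = 291·(711/398 − 1) = 228.9 K.
ΔU = (4.26)(12.47)(228.9) = 12158 J.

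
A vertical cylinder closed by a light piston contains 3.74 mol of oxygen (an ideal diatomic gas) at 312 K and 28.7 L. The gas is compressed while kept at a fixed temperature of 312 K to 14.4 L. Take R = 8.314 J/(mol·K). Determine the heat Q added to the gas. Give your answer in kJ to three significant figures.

Isothermal ⇒ ΔU = 0, so Q = W = nRT ln(V₂/V₁).
Q = (3.74)(8.314)(312) ln(14.4/28.7) = 9701 × -0.6897 = -6691 J.

Q ≈ -6.69 kJ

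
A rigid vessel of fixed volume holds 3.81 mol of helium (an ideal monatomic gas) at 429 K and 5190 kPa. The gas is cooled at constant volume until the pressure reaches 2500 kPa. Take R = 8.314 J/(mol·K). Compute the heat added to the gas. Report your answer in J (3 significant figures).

Constant volume ⇒ W = 0, so Q = ΔU = nCᵥΔT with Cᵥ = 3R/2 = 12.47 J/(mol·K).
At constant V, T₂/T₁ = P₂/P₁ ⇒ ΔT = T₁(P₂/P₁ − 1) = 429·(2500/5190 − 1) = -222.4 K.
ΔU = (3.81)(12.47)(-222.4) = -10565 J.

Q ≈ -10600 J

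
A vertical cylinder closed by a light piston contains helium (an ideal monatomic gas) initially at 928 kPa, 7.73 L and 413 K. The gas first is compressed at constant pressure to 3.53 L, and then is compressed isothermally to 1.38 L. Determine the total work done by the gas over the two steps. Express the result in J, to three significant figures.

Step 1 (isobaric): W = PΔV = (928 kPa)(3.53 − 7.73 L) = -3898 J.
After step 1: P = 928 kPa, V = 3.53 L, T = 188.6 K.
Step 2 (isothermal): W = P₁V₁ ln(V₂/V₁) = (3276) ln(1.38/3.53) = -3077 J.
W_total = -3898 − 3077 = -6974 J.

W_total ≈ -6970 J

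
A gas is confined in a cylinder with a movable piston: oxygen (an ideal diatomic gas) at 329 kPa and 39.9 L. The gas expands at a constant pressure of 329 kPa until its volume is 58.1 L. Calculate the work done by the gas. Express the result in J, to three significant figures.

W ≈ 5990 J

Isobaric: W = P ΔV.
W = (329 kPa)(58.1 − 39.9 L) = (329)(18.2) = 5988 J.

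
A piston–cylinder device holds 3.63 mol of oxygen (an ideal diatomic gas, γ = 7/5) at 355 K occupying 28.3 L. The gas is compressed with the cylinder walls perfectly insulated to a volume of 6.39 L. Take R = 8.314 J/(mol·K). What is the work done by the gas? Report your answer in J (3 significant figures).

Adiabatic: TV^(γ−1) = const with γ = 7/5.
T₂ = T₁ (V₁/V₂)^(γ−1) = 355 × (28.3/6.39)^0.4 = 355 × 1.813 = 643.8 K.
W_by = nCᵥ(T₁ − T₂) = (3.63)(20.79)(355 − 643.8) = -21789 J.

W ≈ -21800 J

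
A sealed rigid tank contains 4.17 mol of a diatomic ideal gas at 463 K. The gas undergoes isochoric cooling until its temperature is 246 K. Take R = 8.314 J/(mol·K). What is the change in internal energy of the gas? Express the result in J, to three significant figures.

Constant volume ⇒ W = 0, so Q = ΔU = nCᵥΔT with Cᵥ = 5R/2 = 20.79 J/(mol·K).
ΔU = (4.17)(20.79)(246 − 463) = -18808 J.

ΔU ≈ -18800 J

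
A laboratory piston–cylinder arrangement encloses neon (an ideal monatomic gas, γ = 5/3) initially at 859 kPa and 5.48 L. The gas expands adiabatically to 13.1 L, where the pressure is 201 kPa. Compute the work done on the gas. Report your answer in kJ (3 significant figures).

Adiabatic: W = (P₁V₁ − P₂V₂)/(γ − 1) with γ = 5/3.
P₁V₁ = 4707 J, P₂V₂ = 2633 J.
W = (4707 − 2633) / 0.6667 = 3111 J.
Work on gas = −W_by = -3111 J.

W ≈ -3.11 kJ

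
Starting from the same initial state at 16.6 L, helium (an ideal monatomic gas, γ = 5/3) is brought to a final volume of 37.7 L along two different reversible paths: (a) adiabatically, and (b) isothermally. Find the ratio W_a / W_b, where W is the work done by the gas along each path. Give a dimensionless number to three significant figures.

W_a / W_b ≈ 0.770

Path (a) adiabatic: W = P₁V₁(1 − (V₁/V₂)^(γ−1))/(γ−1) → W_a/(P₁V₁) = 0.6318.
Path (b) isothermal: W = P₁V₁ ln(V₂/V₁) → W_b/(P₁V₁) = 0.8203.
W_a / W_b = 0.6318 / 0.8203 = 0.7703.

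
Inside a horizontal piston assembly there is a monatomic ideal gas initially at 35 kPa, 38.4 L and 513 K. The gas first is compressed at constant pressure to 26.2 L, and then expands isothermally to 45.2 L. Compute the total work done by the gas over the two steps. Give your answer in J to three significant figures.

Step 1 (isobaric): W = PΔV = (35 kPa)(26.2 − 38.4 L) = -427 J.
After step 1: P = 35 kPa, V = 26.2 L, T = 350 K.
Step 2 (isothermal): W = P₁V₁ ln(V₂/V₁) = (917) ln(45.2/26.2) = 500.1 J.
W_total = -427 + 500.1 = 73.07 J.

W_total ≈ 73.1 J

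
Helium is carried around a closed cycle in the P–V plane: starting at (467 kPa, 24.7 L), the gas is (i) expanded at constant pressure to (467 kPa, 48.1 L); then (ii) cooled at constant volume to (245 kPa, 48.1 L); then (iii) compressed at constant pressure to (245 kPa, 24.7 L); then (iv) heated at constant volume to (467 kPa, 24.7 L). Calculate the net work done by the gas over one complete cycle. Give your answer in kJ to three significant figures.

W_net ≈ 5.19 kJ

Constant-volume legs do no work.
W(i) = (467)(48.1 − 24.7) = 10928 J; W(iii) = (245)(24.7 − 48.1) = -5733 J.
W_net = 10928 − 5733 = 5195 J (the clockwise enclosed area).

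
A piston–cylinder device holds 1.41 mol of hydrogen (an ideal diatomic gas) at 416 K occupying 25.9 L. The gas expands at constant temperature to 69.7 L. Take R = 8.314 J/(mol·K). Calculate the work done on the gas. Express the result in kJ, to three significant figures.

Isothermal: W = nRT ln(V₂/V₁).
W = (1.41)(8.314)(416) × ln(69.7/25.9)
  = 4877 × 0.99
W_by_gas = 4828 J; work on gas = −W_by = -4828 J.

W ≈ -4.83 kJ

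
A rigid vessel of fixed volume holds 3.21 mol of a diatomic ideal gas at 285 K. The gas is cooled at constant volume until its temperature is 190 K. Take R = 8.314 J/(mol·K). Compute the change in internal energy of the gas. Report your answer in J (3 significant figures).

Constant volume ⇒ W = 0, so Q = ΔU = nCᵥΔT with Cᵥ = 5R/2 = 20.79 J/(mol·K).
ΔU = (3.21)(20.79)(190 − 285) = -6338 J.

ΔU ≈ -6340 J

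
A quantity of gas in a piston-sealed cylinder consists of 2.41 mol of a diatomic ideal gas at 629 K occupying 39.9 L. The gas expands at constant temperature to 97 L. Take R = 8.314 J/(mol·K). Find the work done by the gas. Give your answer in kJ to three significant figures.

Isothermal: W = nRT ln(V₂/V₁).
W = (2.41)(8.314)(629) × ln(97/39.9)
  = 12603 × 0.8883
W_by_gas = 11196 J.

W ≈ 11.2 kJ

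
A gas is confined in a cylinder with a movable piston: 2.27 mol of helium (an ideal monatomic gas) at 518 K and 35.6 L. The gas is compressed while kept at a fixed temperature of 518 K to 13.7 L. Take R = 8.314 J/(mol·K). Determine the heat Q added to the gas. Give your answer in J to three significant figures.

Q ≈ -9340 J

Isothermal ⇒ ΔU = 0, so Q = W = nRT ln(V₂/V₁).
Q = (2.27)(8.314)(518) ln(13.7/35.6) = 9776 × -0.9549 = -9336 J.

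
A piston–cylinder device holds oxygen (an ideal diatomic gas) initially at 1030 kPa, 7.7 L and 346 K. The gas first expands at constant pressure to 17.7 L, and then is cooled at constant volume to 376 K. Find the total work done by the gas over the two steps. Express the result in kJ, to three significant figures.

Step 1 (isobaric): W = PΔV = (1030 kPa)(17.7 − 7.7 L) = 10300 J.
Step 2 (isochoric): W = 0 (constant volume).
W_total = 10300 + 0 = 10300 J.

W_total ≈ 10.3 kJ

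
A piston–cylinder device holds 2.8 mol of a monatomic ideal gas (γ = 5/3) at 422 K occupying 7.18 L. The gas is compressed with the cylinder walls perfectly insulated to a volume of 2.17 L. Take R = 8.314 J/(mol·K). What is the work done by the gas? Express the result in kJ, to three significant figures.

Adiabatic: TV^(γ−1) = const with γ = 5/3.
T₂ = T₁ (V₁/V₂)^(γ−1) = 422 × (7.18/2.17)^0.667 = 422 × 2.22 = 937 K.
W_by = nCᵥ(T₁ − T₂) = (2.8)(12.47)(422 − 937) = -17984 J.

W ≈ -18.0 kJ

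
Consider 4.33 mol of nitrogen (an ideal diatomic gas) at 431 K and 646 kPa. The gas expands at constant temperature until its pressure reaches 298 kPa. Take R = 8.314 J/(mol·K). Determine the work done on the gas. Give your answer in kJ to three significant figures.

W ≈ -12.0 kJ

Isothermal process: W = nRT ln(V₂/V₁) = nRT ln(P₁/P₂).
W = (4.33)(8.314)(431) × ln(646/298)
  = 15516 × ln(2.168) = 15516 × 0.7737
W_by_gas = 12005 J; work on gas = −W_by = -12005 J.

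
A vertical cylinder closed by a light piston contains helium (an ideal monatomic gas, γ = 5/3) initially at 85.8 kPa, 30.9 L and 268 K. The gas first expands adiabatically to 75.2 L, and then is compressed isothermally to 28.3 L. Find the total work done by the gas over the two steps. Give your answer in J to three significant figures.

W_total ≈ 347 J

Step 1 (adiabatic): W = (P₁V₁ − P₂V₂)/(γ−1) = (2651 − 1465)/0.667 = 1779 J.
After step 1: P = 19.49 kPa, V = 75.2 L, T = 148.1 K.
Step 2 (isothermal): W = P₁V₁ ln(V₂/V₁) = (1465) ln(28.3/75.2) = -1432 J.
W_total = 1779 − 1432 = 346.7 J.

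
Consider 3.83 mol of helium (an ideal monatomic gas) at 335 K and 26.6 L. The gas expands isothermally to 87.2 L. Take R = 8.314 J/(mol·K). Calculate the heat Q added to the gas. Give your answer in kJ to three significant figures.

Q ≈ 12.7 kJ

Isothermal ⇒ ΔU = 0, so Q = W = nRT ln(V₂/V₁).
Q = (3.83)(8.314)(335) ln(87.2/26.6) = 10667 × 1.187 = 12665 J.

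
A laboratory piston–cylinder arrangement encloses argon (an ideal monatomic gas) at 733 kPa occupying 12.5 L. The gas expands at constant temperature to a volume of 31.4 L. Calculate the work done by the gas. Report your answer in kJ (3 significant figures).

Isothermal: W = nRT ln(V₂/V₁) = P₁V₁ ln(V₂/V₁).
P₁V₁ = (733 kPa)(12.5 L) = 9162 J.
W = 9162 × ln(31.4/12.5) = 9162 × 0.9211
W_by_gas = 8439 J.

W ≈ 8.44 kJ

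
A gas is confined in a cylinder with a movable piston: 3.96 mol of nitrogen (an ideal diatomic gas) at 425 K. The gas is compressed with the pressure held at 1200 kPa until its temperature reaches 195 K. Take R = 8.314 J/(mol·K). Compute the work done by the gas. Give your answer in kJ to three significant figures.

Isobaric: W = P ΔV = nR ΔT.
W = (3.96)(8.314)(195 − 425) = -7572 J.

W ≈ -7.57 kJ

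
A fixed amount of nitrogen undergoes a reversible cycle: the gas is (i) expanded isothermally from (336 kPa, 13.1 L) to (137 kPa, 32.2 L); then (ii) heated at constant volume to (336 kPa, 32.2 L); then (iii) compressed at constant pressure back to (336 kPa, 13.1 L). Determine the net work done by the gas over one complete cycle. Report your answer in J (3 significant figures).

Leg (i): W = PᵢVᵢ ln(V_f/Vᵢ) = (4402) ln(32.2/13.1) = 3959 J.
Leg (ii): W = 0.
Leg (iii): W = PΔV = (336)(13.1 − 32.2) = -6418 J.
W_net = 3959 − 6418 = -2459 J.

W_net ≈ -2460 J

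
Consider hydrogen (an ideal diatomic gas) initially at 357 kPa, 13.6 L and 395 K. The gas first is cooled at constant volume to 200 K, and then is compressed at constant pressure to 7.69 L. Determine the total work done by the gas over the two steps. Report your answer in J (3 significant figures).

W_total ≈ -1070 J

Step 1 (isochoric): W = 0 (constant volume).
After step 1: P = 180.8 kPa (V unchanged).
Step 2 (isobaric): W = PΔV = (180.8 kPa)(7.69 − 13.6 L) = -1068 J.
W_total = 0 − 1068 = -1068 J.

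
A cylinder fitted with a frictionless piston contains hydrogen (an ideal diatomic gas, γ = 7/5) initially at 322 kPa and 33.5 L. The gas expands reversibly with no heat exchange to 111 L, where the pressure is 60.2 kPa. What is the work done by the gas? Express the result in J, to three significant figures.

Adiabatic: W = (P₁V₁ − P₂V₂)/(γ − 1) with γ = 7/5.
P₁V₁ = 10787 J, P₂V₂ = 6682 J.
W = (10787 − 6682) / 0.4 = 10262 J.

W ≈ 10300 J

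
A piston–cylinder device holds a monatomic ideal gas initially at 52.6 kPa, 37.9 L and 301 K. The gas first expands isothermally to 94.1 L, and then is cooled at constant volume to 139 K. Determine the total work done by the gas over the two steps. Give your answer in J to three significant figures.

Step 1 (isothermal): W = P₁V₁ ln(V₂/V₁) = (1994) ln(94.1/37.9) = 1813 J.
Step 2 (isochoric): W = 0 (constant volume).
W_total = 1813 + 0 = 1813 J.

W_total ≈ 1810 J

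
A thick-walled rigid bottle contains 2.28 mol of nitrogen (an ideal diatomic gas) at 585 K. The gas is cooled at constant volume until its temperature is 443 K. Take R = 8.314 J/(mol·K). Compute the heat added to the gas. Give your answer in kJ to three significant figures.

Constant volume ⇒ W = 0, so Q = ΔU = nCᵥΔT with Cᵥ = 5R/2 = 20.79 J/(mol·K).
ΔU = (2.28)(20.79)(443 − 585) = -6729 J.

Q ≈ -6.73 kJ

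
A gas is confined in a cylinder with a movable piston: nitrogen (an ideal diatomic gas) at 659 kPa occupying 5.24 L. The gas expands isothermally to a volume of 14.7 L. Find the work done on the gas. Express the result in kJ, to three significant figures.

Isothermal: W = nRT ln(V₂/V₁) = P₁V₁ ln(V₂/V₁).
P₁V₁ = (659 kPa)(5.24 L) = 3453 J.
W = 3453 × ln(14.7/5.24) = 3453 × 1.032
W_by_gas = 3562 J; work on gas = −W_by = -3562 J.

W ≈ -3.56 kJ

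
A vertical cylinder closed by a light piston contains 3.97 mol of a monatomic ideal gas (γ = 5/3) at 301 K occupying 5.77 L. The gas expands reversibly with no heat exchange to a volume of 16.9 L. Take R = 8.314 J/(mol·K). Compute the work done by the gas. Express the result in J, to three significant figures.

W ≈ 7620 J

Adiabatic: TV^(γ−1) = const with γ = 5/3.
T₂ = T₁ (V₁/V₂)^(γ−1) = 301 × (5.77/16.9)^0.667 = 301 × 0.4885 = 147 K.
W_by = nCᵥ(T₁ − T₂) = (3.97)(12.47)(301 − 147) = 7623 J.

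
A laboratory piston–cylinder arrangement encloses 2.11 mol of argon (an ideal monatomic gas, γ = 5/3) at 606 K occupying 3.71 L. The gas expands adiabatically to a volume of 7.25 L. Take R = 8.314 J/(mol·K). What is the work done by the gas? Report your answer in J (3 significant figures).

W ≈ 5740 J

Adiabatic: TV^(γ−1) = const with γ = 5/3.
T₂ = T₁ (V₁/V₂)^(γ−1) = 606 × (3.71/7.25)^0.667 = 606 × 0.6398 = 387.7 K.
W_by = nCᵥ(T₁ − T₂) = (2.11)(12.47)(606 − 387.7) = 5744 J.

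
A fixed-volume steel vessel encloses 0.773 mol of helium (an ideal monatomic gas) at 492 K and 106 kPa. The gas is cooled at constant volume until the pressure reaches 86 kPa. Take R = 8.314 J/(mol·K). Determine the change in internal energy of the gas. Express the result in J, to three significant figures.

Constant volume ⇒ W = 0, so Q = ΔU = nCᵥΔT with Cᵥ = 3R/2 = 12.47 J/(mol·K).
At constant V, T₂/T₁ = P₂/P₁ ⇒ ΔT = T₁(P₂/P₁ − 1) = 492·(86/106 − 1) = -92.83 K.
ΔU = (0.773)(12.47)(-92.83) = -894.9 J.

ΔU ≈ -895 J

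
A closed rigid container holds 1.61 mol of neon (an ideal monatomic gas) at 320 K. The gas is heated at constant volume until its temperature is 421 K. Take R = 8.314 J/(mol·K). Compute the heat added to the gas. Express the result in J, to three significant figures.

Constant volume ⇒ W = 0, so Q = ΔU = nCᵥΔT with Cᵥ = 3R/2 = 12.47 J/(mol·K).
ΔU = (1.61)(12.47)(421 − 320) = 2028 J.

Q ≈ 2030 J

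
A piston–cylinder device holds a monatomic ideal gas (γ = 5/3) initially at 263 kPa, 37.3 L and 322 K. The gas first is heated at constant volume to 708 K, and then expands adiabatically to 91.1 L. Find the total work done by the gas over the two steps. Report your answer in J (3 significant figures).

W_total ≈ 14500 J

Step 1 (isochoric): W = 0 (constant volume).
After step 1: P = 578.3 kPa (V unchanged).
Step 2 (adiabatic): W = (P₁V₁ − P₂V₂)/(γ−1) = (21570 − 11893)/0.667 = 14514 J.
W_total = 0 + 14514 = 14514 J.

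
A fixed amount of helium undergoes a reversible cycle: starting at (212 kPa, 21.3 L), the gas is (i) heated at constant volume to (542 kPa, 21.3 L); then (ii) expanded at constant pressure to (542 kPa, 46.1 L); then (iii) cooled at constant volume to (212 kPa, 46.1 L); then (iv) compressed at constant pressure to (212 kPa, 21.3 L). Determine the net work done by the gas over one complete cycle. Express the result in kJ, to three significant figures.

W_net ≈ 8.18 kJ

Constant-volume legs do no work.
W(ii) = (542)(46.1 − 21.3) = 13442 J; W(iv) = (212)(21.3 − 46.1) = -5258 J.
W_net = 13442 − 5258 = 8184 J (the clockwise enclosed area).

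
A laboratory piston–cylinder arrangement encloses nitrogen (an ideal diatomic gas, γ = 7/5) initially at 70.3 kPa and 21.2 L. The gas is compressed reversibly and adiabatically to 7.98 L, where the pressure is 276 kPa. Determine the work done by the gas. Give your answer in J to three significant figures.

Adiabatic: W = (P₁V₁ − P₂V₂)/(γ − 1) with γ = 7/5.
P₁V₁ = 1490 J, P₂V₂ = 2202 J.
W = (1490 − 2202) / 0.4 = -1780 J.

W ≈ -1780 J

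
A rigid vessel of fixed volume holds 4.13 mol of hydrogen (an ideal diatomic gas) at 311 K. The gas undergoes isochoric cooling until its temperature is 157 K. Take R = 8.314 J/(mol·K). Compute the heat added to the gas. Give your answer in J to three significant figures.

Constant volume ⇒ W = 0, so Q = ΔU = nCᵥΔT with Cᵥ = 5R/2 = 20.79 J/(mol·K).
ΔU = (4.13)(20.79)(157 − 311) = -13220 J.

Q ≈ -13200 J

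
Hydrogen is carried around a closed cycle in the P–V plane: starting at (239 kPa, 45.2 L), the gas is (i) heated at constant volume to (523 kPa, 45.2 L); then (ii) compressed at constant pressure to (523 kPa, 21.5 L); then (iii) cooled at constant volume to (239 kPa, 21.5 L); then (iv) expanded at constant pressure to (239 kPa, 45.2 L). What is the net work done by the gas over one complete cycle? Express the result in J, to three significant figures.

W_net ≈ -6730 J

Constant-volume legs do no work.
W(ii) = (523)(21.5 − 45.2) = -12395 J; W(iv) = (239)(45.2 − 21.5) = 5664 J.
W_net = -12395 + 5664 = -6731 J (the counter-clockwise enclosed area).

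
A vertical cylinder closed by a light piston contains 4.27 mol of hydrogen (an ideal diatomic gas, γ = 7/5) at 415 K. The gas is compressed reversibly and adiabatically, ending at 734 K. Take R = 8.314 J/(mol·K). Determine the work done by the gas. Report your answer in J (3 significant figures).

Adiabatic ⇒ Q = 0, so W_by = −ΔU = nCᵥ(T₁ − T₂).
Cᵥ = 5R/2 = 20.79 J/(mol·K).
W = (4.27)(20.79)(415 − 734) = -28312 J.

W ≈ -28300 J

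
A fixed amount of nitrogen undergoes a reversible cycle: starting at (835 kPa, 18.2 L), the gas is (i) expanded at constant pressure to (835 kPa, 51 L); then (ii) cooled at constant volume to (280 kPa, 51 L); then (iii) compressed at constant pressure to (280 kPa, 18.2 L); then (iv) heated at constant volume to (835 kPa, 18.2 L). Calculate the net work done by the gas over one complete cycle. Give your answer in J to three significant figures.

Constant-volume legs do no work.
W(i) = (835)(51 − 18.2) = 27388 J; W(iii) = (280)(18.2 − 51) = -9184 J.
W_net = 27388 − 9184 = 18204 J (the clockwise enclosed area).

W_net ≈ 18200 J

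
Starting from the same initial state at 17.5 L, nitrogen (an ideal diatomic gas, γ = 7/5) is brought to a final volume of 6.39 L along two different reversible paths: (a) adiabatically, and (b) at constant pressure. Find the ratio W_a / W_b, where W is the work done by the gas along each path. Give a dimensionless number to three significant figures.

Path (a) adiabatic: W = P₁V₁(1 − (V₁/V₂)^(γ−1))/(γ−1) → W_a/(P₁V₁) = -1.241.
Path (b) isobaric: W = P₁(V₂ − V₁) → W_b/(P₁V₁) = -0.6349.
W_a / W_b = -1.241 / -0.6349 = 1.954.

W_a / W_b ≈ 1.95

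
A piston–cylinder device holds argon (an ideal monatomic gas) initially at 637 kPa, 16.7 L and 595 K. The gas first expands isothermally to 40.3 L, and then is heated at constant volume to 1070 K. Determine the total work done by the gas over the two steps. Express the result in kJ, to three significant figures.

Step 1 (isothermal): W = P₁V₁ ln(V₂/V₁) = (10638) ln(40.3/16.7) = 9371 J.
Step 2 (isochoric): W = 0 (constant volume).
W_total = 9371 + 0 = 9371 J.

W_total ≈ 9.37 kJ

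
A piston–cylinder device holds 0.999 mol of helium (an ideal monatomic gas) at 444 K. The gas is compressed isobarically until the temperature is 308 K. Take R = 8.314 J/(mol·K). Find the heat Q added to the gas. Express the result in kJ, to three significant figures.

Isobaric: W = nRΔT = (0.999)(8.314)(-136) = -1130 J.
ΔU = nCᵥΔT with Cᵥ = 3R/2: ΔU = (0.999)(12.47)(-136) = -1694 J.
Q = ΔU + W = -1694 − 1130 = -2824 J.

Q ≈ -2.82 kJ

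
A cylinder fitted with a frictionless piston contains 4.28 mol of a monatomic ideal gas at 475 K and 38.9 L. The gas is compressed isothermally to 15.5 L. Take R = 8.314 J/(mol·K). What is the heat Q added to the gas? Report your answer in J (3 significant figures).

Q ≈ -15600 J

Isothermal ⇒ ΔU = 0, so Q = W = nRT ln(V₂/V₁).
Q = (4.28)(8.314)(475) ln(15.5/38.9) = 16902 × -0.9202 = -15553 J.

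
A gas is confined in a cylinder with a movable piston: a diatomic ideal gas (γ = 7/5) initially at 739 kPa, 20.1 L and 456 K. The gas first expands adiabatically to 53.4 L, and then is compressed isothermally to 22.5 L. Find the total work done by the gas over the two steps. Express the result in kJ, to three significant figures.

W_total ≈ 3.33 kJ

Step 1 (adiabatic): W = (P₁V₁ − P₂V₂)/(γ−1) = (14854 − 10049)/0.4 = 12013 J.
After step 1: P = 188.2 kPa, V = 53.4 L, T = 308.5 K.
Step 2 (isothermal): W = P₁V₁ ln(V₂/V₁) = (10049) ln(22.5/53.4) = -8685 J.
W_total = 12013 − 8685 = 3329 J.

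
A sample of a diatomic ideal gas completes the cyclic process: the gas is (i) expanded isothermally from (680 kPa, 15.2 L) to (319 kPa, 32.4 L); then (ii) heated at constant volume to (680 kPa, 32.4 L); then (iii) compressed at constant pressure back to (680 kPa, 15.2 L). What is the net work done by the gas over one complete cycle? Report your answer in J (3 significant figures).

W_net ≈ -3870 J

Leg (i): W = PᵢVᵢ ln(V_f/Vᵢ) = (10336) ln(32.4/15.2) = 7823 J.
Leg (ii): W = 0.
Leg (iii): W = PΔV = (680)(15.2 − 32.4) = -11696 J.
W_net = 7823 − 11696 = -3873 J.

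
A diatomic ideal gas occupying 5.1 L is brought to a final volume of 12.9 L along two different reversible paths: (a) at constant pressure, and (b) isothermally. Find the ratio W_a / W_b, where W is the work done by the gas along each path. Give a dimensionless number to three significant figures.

W_a / W_b ≈ 1.65

Path (a) isobaric: W = P₁(V₂ − V₁) → W_a/(P₁V₁) = 1.529.
Path (b) isothermal: W = P₁V₁ ln(V₂/V₁) → W_b/(P₁V₁) = 0.928.
W_a / W_b = 1.529 / 0.928 = 1.648.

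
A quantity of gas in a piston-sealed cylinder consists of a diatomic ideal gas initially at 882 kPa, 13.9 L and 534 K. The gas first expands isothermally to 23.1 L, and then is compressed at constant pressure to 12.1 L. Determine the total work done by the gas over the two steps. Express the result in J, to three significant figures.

W_total ≈ 389 J

Step 1 (isothermal): W = P₁V₁ ln(V₂/V₁) = (12260) ln(23.1/13.9) = 6227 J.
After step 1: P = 530.7 kPa, V = 23.1 L, T = 534 K.
Step 2 (isobaric): W = PΔV = (530.7 kPa)(12.1 − 23.1 L) = -5838 J.
W_total = 6227 − 5838 = 389.3 J.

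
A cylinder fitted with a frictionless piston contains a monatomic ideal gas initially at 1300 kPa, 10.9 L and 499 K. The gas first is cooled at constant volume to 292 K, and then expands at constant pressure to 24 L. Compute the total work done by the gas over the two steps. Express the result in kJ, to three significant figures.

W_total ≈ 9.97 kJ

Step 1 (isochoric): W = 0 (constant volume).
After step 1: P = 760.7 kPa (V unchanged).
Step 2 (isobaric): W = PΔV = (760.7 kPa)(24 − 10.9 L) = 9965 J.
W_total = 0 + 9965 = 9965 J.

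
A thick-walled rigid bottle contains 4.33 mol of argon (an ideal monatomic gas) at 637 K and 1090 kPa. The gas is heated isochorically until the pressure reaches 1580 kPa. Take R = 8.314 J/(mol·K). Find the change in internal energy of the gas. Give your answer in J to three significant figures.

ΔU ≈ 15500 J

Constant volume ⇒ W = 0, so Q = ΔU = nCᵥΔT with Cᵥ = 3R/2 = 12.47 J/(mol·K).
At constant V, T₂/T₁ = P₂/P₁ ⇒ ΔT = T₁(P₂/P₁ − 1) = 637·(1580/1090 − 1) = 286.4 K.
ΔU = (4.33)(12.47)(286.4) = 15463 J.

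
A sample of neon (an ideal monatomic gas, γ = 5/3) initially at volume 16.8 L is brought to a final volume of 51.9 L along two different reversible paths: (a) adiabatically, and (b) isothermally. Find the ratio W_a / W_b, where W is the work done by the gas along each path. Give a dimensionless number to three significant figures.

W_a / W_b ≈ 0.703

Path (a) adiabatic: W = P₁V₁(1 − (V₁/V₂)^(γ−1))/(γ−1) → W_a/(P₁V₁) = 0.7928.
Path (b) isothermal: W = P₁V₁ ln(V₂/V₁) → W_b/(P₁V₁) = 1.128.
W_a / W_b = 0.7928 / 1.128 = 0.7029.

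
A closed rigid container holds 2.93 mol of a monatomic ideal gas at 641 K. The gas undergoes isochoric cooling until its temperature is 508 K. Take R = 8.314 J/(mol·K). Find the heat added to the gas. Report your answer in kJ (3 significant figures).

Q ≈ -4.86 kJ

Constant volume ⇒ W = 0, so Q = ΔU = nCᵥΔT with Cᵥ = 3R/2 = 12.47 J/(mol·K).
ΔU = (2.93)(12.47)(508 − 641) = -4860 J.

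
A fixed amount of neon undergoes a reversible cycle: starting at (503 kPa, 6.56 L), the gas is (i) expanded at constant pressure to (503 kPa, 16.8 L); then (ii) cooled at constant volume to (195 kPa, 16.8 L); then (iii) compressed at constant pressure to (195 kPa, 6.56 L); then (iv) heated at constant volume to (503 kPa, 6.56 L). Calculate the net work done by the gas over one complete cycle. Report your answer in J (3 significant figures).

W_net ≈ 3150 J

Constant-volume legs do no work.
W(i) = (503)(16.8 − 6.56) = 5151 J; W(iii) = (195)(6.56 − 16.8) = -1997 J.
W_net = 5151 − 1997 = 3154 J (the clockwise enclosed area).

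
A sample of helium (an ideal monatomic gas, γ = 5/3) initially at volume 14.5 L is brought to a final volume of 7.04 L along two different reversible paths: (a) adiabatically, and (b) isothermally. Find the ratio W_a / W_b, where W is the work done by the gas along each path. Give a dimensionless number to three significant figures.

Path (a) adiabatic: W = P₁V₁(1 − (V₁/V₂)^(γ−1))/(γ−1) → W_a/(P₁V₁) = -0.9282.
Path (b) isothermal: W = P₁V₁ ln(V₂/V₁) → W_b/(P₁V₁) = -0.7225.
W_a / W_b = -0.9282 / -0.7225 = 1.285.

W_a / W_b ≈ 1.28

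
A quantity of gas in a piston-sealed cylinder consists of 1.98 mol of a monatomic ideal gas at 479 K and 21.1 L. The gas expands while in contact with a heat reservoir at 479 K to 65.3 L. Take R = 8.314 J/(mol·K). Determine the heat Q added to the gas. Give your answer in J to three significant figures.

Q ≈ 8910 J

Isothermal ⇒ ΔU = 0, so Q = W = nRT ln(V₂/V₁).
Q = (1.98)(8.314)(479) ln(65.3/21.1) = 7885 × 1.13 = 8908 J.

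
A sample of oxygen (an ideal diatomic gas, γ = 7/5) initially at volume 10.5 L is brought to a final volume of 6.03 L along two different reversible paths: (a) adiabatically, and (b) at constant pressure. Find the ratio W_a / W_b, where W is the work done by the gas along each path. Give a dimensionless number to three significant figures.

Path (a) adiabatic: W = P₁V₁(1 − (V₁/V₂)^(γ−1))/(γ−1) → W_a/(P₁V₁) = -0.621.
Path (b) isobaric: W = P₁(V₂ − V₁) → W_b/(P₁V₁) = -0.4257.
W_a / W_b = -0.621 / -0.4257 = 1.459.

W_a / W_b ≈ 1.46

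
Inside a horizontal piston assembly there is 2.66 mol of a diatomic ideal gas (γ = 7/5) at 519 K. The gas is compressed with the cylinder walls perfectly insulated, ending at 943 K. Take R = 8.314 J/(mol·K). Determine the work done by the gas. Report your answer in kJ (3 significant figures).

W ≈ -23.4 kJ

Adiabatic ⇒ Q = 0, so W_by = −ΔU = nCᵥ(T₁ − T₂).
Cᵥ = 5R/2 = 20.79 J/(mol·K).
W = (2.66)(20.79)(519 − 943) = -23442 J.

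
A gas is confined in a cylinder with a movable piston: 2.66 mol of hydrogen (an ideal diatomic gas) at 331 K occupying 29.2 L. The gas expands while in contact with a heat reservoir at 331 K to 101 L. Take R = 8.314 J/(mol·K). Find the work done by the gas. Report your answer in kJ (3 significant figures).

W ≈ 9.08 kJ

Isothermal: W = nRT ln(V₂/V₁).
W = (2.66)(8.314)(331) × ln(101/29.2)
  = 7320 × 1.241
W_by_gas = 9084 J.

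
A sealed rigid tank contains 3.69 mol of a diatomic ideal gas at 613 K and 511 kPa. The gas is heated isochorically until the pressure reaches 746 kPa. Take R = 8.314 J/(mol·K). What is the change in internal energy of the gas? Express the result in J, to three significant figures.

ΔU ≈ 21600 J

Constant volume ⇒ W = 0, so Q = ΔU = nCᵥΔT with Cᵥ = 5R/2 = 20.79 J/(mol·K).
At constant V, T₂/T₁ = P₂/P₁ ⇒ ΔT = T₁(P₂/P₁ − 1) = 613·(746/511 − 1) = 281.9 K.
ΔU = (3.69)(20.79)(281.9) = 21621 J.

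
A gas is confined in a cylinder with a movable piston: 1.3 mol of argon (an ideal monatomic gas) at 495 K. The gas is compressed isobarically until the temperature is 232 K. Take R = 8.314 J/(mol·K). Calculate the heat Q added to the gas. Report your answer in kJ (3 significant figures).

Isobaric: W = nRΔT = (1.3)(8.314)(-263) = -2843 J.
ΔU = nCᵥΔT with Cᵥ = 3R/2: ΔU = (1.3)(12.47)(-263) = -4264 J.
Q = ΔU + W = -4264 − 2843 = -7106 J.

Q ≈ -7.11 kJ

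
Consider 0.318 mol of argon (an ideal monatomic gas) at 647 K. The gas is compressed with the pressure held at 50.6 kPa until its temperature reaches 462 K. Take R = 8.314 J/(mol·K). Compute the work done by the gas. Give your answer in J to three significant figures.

W ≈ -489 J

Isobaric: W = P ΔV = nR ΔT.
W = (0.318)(8.314)(462 − 647) = -489.1 J.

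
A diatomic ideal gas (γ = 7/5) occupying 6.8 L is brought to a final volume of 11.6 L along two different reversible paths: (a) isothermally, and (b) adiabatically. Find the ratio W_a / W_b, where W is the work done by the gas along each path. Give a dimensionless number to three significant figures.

Path (a) isothermal: W = P₁V₁ ln(V₂/V₁) → W_a/(P₁V₁) = 0.5341.
Path (b) adiabatic: W = P₁V₁(1 − (V₁/V₂)^(γ−1))/(γ−1) → W_b/(P₁V₁) = 0.4809.
W_a / W_b = 0.5341 / 0.4809 = 1.111.

W_a / W_b ≈ 1.11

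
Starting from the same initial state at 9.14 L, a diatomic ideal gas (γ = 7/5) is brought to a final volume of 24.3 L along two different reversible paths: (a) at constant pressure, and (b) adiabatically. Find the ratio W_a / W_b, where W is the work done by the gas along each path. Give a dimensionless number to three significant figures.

Path (a) isobaric: W = P₁(V₂ − V₁) → W_a/(P₁V₁) = 1.659.
Path (b) adiabatic: W = P₁V₁(1 − (V₁/V₂)^(γ−1))/(γ−1) → W_b/(P₁V₁) = 0.8093.
W_a / W_b = 1.659 / 0.8093 = 2.05.

W_a / W_b ≈ 2.05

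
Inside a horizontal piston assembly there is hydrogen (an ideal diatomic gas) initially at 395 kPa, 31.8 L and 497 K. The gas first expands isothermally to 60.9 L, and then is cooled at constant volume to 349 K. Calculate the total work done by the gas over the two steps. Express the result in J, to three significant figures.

Step 1 (isothermal): W = P₁V₁ ln(V₂/V₁) = (12561) ln(60.9/31.8) = 8162 J.
Step 2 (isochoric): W = 0 (constant volume).
W_total = 8162 + 0 = 8162 J.

W_total ≈ 8160 J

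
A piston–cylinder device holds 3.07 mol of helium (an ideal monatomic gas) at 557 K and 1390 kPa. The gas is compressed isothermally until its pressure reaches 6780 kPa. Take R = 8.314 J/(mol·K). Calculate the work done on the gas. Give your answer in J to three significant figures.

W ≈ 22500 J

Isothermal process: W = nRT ln(V₂/V₁) = nRT ln(P₁/P₂).
W = (3.07)(8.314)(557) × ln(1390/6780)
  = 14217 × ln(0.205) = 14217 × -1.585
W_by_gas = -22529 J; work on gas = −W_by = 22529 J.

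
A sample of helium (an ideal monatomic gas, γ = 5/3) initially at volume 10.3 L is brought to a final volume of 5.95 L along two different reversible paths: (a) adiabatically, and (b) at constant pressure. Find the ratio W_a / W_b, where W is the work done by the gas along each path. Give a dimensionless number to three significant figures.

Path (a) adiabatic: W = P₁V₁(1 − (V₁/V₂)^(γ−1))/(γ−1) → W_a/(P₁V₁) = -0.6626.
Path (b) isobaric: W = P₁(V₂ − V₁) → W_b/(P₁V₁) = -0.4223.
W_a / W_b = -0.6626 / -0.4223 = 1.569.

W_a / W_b ≈ 1.57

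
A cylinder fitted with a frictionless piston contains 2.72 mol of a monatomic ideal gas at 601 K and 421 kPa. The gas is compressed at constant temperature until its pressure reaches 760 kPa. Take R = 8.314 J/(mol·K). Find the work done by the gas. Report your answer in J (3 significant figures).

W ≈ -8030 J

Isothermal process: W = nRT ln(V₂/V₁) = nRT ln(P₁/P₂).
W = (2.72)(8.314)(601) × ln(421/760)
  = 13591 × ln(0.5539) = 13591 × -0.5907
W_by_gas = -8028 J.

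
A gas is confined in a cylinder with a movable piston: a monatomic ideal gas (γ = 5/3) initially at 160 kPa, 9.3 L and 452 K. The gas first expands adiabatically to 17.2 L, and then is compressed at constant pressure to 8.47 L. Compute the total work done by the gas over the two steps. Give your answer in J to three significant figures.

W_total ≈ 249 J

Step 1 (adiabatic): W = (P₁V₁ − P₂V₂)/(γ−1) = (1488 − 987.6)/0.667 = 750.6 J.
After step 1: P = 57.42 kPa, V = 17.2 L, T = 300 K.
Step 2 (isobaric): W = PΔV = (57.42 kPa)(8.47 − 17.2 L) = -501.3 J.
W_total = 750.6 − 501.3 = 249.4 J.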